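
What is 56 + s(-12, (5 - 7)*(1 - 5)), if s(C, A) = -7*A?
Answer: 0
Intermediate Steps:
56 + s(-12, (5 - 7)*(1 - 5)) = 56 - 7*(5 - 7)*(1 - 5) = 56 - (-14)*(-4) = 56 - 7*8 = 56 - 56 = 0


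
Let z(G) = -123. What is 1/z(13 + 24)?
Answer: -1/123 ≈ -0.0081301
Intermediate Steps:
1/z(13 + 24) = 1/(-123) = -1/123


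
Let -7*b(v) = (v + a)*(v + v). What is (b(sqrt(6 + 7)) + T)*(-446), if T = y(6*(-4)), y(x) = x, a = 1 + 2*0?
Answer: 86524/7 + 892*sqrt(13)/7 ≈ 12820.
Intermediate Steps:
a = 1 (a = 1 + 0 = 1)
b(v) = -2*v*(1 + v)/7 (b(v) = -(v + 1)*(v + v)/7 = -(1 + v)*2*v/7 = -2*v*(1 + v)/7)
T = -24 (T = 6*(-4) = -24)
(b(sqrt(6 + 7)) + T)*(-446) = (-2*sqrt(6 + 7)*(1 + sqrt(6 + 7))/7 - 24)*(-446) = (-2*sqrt(13)*(1 + sqrt(13))/7 - 24)*(-446) = (-24 - 2*sqrt(13)*(1 + sqrt(13))/7)*(-446) = 10704 + 892*sqrt(13)*(1 + sqrt(13))/7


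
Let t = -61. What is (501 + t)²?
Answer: 193600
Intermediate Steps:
(501 + t)² = (501 - 61)² = 440² = 193600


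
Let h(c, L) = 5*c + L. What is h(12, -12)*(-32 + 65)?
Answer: 1584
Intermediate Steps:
h(c, L) = L + 5*c
h(12, -12)*(-32 + 65) = (-12 + 5*12)*(-32 + 65) = (-12 + 60)*33 = 48*33 = 1584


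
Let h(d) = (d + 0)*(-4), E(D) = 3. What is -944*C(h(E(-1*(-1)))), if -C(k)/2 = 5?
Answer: 9440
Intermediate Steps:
h(d) = -4*d (h(d) = d*(-4) = -4*d)
C(k) = -10 (C(k) = -2*5 = -10)
-944*C(h(E(-1*(-1)))) = -944*(-10) = 9440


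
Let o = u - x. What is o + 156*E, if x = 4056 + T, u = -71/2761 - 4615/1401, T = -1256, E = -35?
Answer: -31963851346/3868161 ≈ -8263.3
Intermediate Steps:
u = -12841486/3868161 (u = -71*1/2761 - 4615*1/1401 = -71/2761 - 4615/1401 = -12841486/3868161 ≈ -3.3198)
x = 2800 (x = 4056 - 1256 = 2800)
o = -10843692286/3868161 (o = -12841486/3868161 - 1*2800 = -12841486/3868161 - 2800 = -10843692286/3868161 ≈ -2803.3)
o + 156*E = -10843692286/3868161 + 156*(-35) = -10843692286/3868161 - 5460 = -31963851346/3868161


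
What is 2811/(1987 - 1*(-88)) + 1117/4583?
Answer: 15200588/9509725 ≈ 1.5984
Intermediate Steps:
2811/(1987 - 1*(-88)) + 1117/4583 = 2811/(1987 + 88) + 1117*(1/4583) = 2811/2075 + 1117/4583 = 15200588/9509725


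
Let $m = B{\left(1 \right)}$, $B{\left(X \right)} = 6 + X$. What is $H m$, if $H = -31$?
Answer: $-217$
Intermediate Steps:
$m = 7$ ($m = 6 + 1 = 7$)
$H m = \left(-31\right) 7 = -217$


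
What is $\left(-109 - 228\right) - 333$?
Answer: $-670$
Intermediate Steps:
$\left(-109 - 228\right) - 333 = -337 - 333 = -670$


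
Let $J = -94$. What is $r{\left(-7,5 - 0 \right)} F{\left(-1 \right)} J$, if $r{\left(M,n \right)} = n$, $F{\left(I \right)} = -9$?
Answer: $4230$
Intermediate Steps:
$r{\left(-7,5 - 0 \right)} F{\left(-1 \right)} J = \left(5 - 0\right) \left(-9\right) \left(-94\right) = \left(5 + 0\right) \left(-9\right) \left(-94\right) = 5 \left(-9\right) \left(-94\right) = \left(-45\right) \left(-94\right) = 4230$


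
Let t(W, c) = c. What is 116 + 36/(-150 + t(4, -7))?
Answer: 18176/157 ≈ 115.77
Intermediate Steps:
116 + 36/(-150 + t(4, -7)) = 116 + 36/(-150 - 7) = 116 + 36/(-157) = 116 - 1/157*36 = 116 - 36/157 = 18176/157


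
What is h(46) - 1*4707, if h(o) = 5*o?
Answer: -4477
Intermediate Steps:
h(46) - 1*4707 = 5*46 - 1*4707 = 230 - 4707 = -4477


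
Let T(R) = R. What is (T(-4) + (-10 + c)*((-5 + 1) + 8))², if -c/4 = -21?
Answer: 85264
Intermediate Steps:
c = 84 (c = -4*(-21) = 84)
(T(-4) + (-10 + c)*((-5 + 1) + 8))² = (-4 + (-10 + 84)*((-5 + 1) + 8))² = (-4 + 74*(-4 + 8))² = (-4 + 74*4)² = (-4 + 296)² = 292² = 85264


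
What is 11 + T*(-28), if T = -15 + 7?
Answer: 235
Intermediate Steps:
T = -8
11 + T*(-28) = 11 - 8*(-28) = 11 + 224 = 235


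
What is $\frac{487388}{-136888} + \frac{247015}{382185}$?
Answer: $- \frac{7622949673}{2615827014} \approx -2.9142$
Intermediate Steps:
$\frac{487388}{-136888} + \frac{247015}{382185} = 487388 \left(- \frac{1}{136888}\right) + 247015 \cdot \frac{1}{382185} = - \frac{121847}{34222} + \frac{49403}{76437} = - \frac{7622949673}{2615827014}$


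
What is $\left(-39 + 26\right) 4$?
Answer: $-52$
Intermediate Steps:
$\left(-39 + 26\right) 4 = \left(-13\right) 4 = -52$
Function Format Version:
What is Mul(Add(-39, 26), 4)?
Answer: -52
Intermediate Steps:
Mul(Add(-39, 26), 4) = Mul(-13, 4) = -52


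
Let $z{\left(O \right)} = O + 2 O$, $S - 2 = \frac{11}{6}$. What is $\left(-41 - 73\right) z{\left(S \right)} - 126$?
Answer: $-1437$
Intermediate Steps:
$S = \frac{23}{6}$ ($S = 2 + \frac{11}{6} = \frac{23}{6} \approx 3.8333$)
$z{\left(O \right)} = 3 O$
$\left(-41 - 73\right) z{\left(S \right)} - 126 = \left(-41 - 73\right) 3 \cdot \frac{23}{6} - 126 = \left(-114\right) \frac{23}{2} - 126 = -1311 - 126 = -1437$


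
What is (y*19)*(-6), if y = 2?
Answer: -228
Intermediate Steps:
(y*19)*(-6) = (2*19)*(-6) = 38*(-6) = -228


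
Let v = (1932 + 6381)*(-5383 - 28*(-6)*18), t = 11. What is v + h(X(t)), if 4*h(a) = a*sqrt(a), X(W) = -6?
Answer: -19610367 - 3*I*sqrt(6)/2 ≈ -1.961e+7 - 3.6742*I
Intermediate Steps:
v = -19610367 (v = 8313*(-5383 + 168*18) = 8313*(-5383 + 3024) = 8313*(-2359) = -19610367)
h(a) = a**(3/2)/4 (h(a) = (a*sqrt(a))/4 = a**(3/2)/4)
v + h(X(t)) = -19610367 + (-6)**(3/2)/4 = -19610367 + (-6*I*sqrt(6))/4 = -19610367 - 3*I*sqrt(6)/2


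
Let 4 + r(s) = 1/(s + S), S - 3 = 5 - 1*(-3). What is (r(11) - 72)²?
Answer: 2792241/484 ≈ 5769.1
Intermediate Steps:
S = 11 (S = 3 + (5 - 1*(-3)) = 3 + (5 + 3) = 3 + 8 = 11)
r(s) = -4 + 1/(11 + s) (r(s) = -4 + 1/(s + 11) = -4 + 1/(11 + s))
(r(11) - 72)² = ((-43 - 4*11)/(11 + 11) - 72)² = ((-43 - 44)/22 - 72)² = ((1/22)*(-87) - 72)² = (-87/22 - 72)² = (-1671/22)² = 2792241/484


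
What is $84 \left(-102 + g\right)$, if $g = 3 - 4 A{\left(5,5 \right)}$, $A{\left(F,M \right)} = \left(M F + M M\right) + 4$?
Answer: $-26460$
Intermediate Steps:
$A{\left(F,M \right)} = 4 + M^{2} + F M$ ($A{\left(F,M \right)} = \left(F M + M^{2}\right) + 4 = \left(M^{2} + F M\right) + 4 = 4 + M^{2} + F M$)
$g = -213$ ($g = 3 - 4 \left(4 + 5^{2} + 5 \cdot 5\right) = 3 - 4 \left(4 + 25 + 25\right) = 3 - 216 = -213$)
$84 \left(-102 + g\right) = 84 \left(-102 - 213\right) = 84 \left(-315\right) = -26460$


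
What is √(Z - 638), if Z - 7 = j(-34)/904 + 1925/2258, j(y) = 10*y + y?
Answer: I*√41051780769917/255154 ≈ 25.111*I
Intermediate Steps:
j(y) = 11*y
Z = 3796083/510308 (Z = 7 + ((11*(-34))/904 + 1925/2258) = 7 + (-374*1/904 + 1925*(1/2258)) = 7 + (-187/452 + 1925/2258) = 7 + 223927/510308 = 3796083/510308 ≈ 7.4388)
√(Z - 638) = √(3796083/510308 - 638) = √(-321780421/510308) = I*√41051780769917/255154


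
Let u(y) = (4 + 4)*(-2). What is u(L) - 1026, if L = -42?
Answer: -1042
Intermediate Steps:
u(y) = -16 (u(y) = 8*(-2) = -16)
u(L) - 1026 = -16 - 1026 = -1042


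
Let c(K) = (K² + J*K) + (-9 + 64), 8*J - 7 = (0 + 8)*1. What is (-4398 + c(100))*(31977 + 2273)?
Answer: 200174125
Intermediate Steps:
J = 15/8 (J = 7/8 + ((0 + 8)*1)/8 = 7/8 + (8*1)/8 = 7/8 + (⅛)*8 = 7/8 + 1 = 15/8 ≈ 1.8750)
c(K) = 55 + K² + 15*K/8 (c(K) = (K² + 15*K/8) + (-9 + 64) = (K² + 15*K/8) + 55 = 55 + K² + 15*K/8)
(-4398 + c(100))*(31977 + 2273) = (-4398 + (55 + 100² + (15/8)*100))*(31977 + 2273) = (-4398 + (55 + 10000 + 375/2))*34250 = (-4398 + 20485/2)*34250 = (11689/2)*34250 = 200174125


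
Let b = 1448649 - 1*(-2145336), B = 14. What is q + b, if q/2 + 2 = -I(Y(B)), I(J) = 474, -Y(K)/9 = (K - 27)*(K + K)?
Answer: 3593033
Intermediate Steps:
Y(K) = -18*K*(-27 + K) (Y(K) = -9*(K - 27)*(K + K) = -9*(-27 + K)*2*K = -18*K*(-27 + K))
b = 3593985 (b = 1448649 + 2145336 = 3593985)
q = -952 (q = -4 + 2*(-1*474) = -4 + 2*(-474) = -4 - 948 = -952)
q + b = -952 + 3593985 = 3593033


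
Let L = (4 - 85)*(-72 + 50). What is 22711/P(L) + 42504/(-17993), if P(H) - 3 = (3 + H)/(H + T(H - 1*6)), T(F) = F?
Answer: 484469362166/74724929 ≈ 6483.4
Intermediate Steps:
L = 1782 (L = -81*(-22) = 1782)
P(H) = 3 + (3 + H)/(-6 + 2*H) (P(H) = 3 + (3 + H)/(H + (H - 1*6)) = 3 + (3 + H)/(H + (H - 6)) = 3 + (3 + H)/(H + (-6 + H)) = 3 + (3 + H)/(-6 + 2*H))
22711/P(L) + 42504/(-17993) = 22711/(((-15 + 7*1782)/(2*(-3 + 1782)))) + 42504/(-17993) = 22711/(((½)*(-15 + 12474)/1779)) + 42504*(-1/17993) = 22711/(((½)*(1/1779)*12459)) - 42504/17993 = 22711/(4153/1186) - 42504/17993 = 22711*(1186/4153) - 42504/17993 = 26935246/4153 - 42504/17993 = 484469362166/74724929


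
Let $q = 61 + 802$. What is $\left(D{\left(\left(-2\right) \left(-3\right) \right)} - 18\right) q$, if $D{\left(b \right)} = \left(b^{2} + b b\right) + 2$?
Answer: $48328$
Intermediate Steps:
$D{\left(b \right)} = 2 + 2 b^{2}$ ($D{\left(b \right)} = \left(b^{2} + b^{2}\right) + 2 = 2 b^{2} + 2 = 2 + 2 b^{2}$)
$q = 863$
$\left(D{\left(\left(-2\right) \left(-3\right) \right)} - 18\right) q = \left(\left(2 + 2 \left(\left(-2\right) \left(-3\right)\right)^{2}\right) - 18\right) 863 = \left(\left(2 + 2 \cdot 6^{2}\right) - 18\right) 863 = \left(\left(2 + 2 \cdot 36\right) - 18\right) 863 = \left(\left(2 + 72\right) - 18\right) 863 = \left(74 - 18\right) 863 = 56 \cdot 863 = 48328$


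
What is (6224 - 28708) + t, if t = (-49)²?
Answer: -20083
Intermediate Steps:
t = 2401
(6224 - 28708) + t = (6224 - 28708) + 2401 = -22484 + 2401 = -20083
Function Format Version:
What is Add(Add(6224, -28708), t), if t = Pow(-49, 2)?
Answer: -20083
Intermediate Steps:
t = 2401
Add(Add(6224, -28708), t) = Add(Add(6224, -28708), 2401) = Add(-22484, 2401) = -20083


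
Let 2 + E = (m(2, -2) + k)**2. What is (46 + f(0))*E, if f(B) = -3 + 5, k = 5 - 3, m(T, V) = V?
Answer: -96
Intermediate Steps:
k = 2
f(B) = 2
E = -2 (E = -2 + (-2 + 2)**2 = -2 + 0**2 = -2 + 0 = -2)
(46 + f(0))*E = (46 + 2)*(-2) = 48*(-2) = -96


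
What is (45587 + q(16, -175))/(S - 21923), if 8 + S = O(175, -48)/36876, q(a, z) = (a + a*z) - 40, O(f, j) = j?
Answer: -131410699/67393967 ≈ -1.9499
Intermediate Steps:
q(a, z) = -40 + a + a*z
S = -24588/3073 (S = -8 - 48/36876 = -8 - 48*1/36876 = -8 - 4/3073 = -24588/3073 ≈ -8.0013)
(45587 + q(16, -175))/(S - 21923) = (45587 + (-40 + 16 + 16*(-175)))/(-24588/3073 - 21923) = (45587 + (-40 + 16 - 2800))/(-67393967/3073) = (45587 - 2824)*(-3073/67393967) = 42763*(-3073/67393967) = -131410699/67393967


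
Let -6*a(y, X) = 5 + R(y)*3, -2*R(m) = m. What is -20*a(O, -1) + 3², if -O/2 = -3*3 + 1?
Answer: -163/3 ≈ -54.333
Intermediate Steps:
R(m) = -m/2
O = 16 (O = -2*(-3*3 + 1) = -2*(-9 + 1) = -2*(-8) = 16)
a(y, X) = -⅚ + y/4 (a(y, X) = -(5 - y/2*3)/6 = -(5 - 3*y/2)/6 = -⅚ + y/4)
-20*a(O, -1) + 3² = -20*(-⅚ + (¼)*16) + 3² = -20*(-⅚ + 4) + 9 = -20*19/6 + 9 = -190/3 + 9 = -163/3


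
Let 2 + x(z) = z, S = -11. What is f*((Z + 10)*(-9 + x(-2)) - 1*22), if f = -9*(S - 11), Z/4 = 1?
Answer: -40392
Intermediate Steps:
x(z) = -2 + z
Z = 4 (Z = 4*1 = 4)
f = 198 (f = -9*(-11 - 11) = -9*(-22) = 198)
f*((Z + 10)*(-9 + x(-2)) - 1*22) = 198*((4 + 10)*(-9 + (-2 - 2)) - 1*22) = 198*(14*(-9 - 4) - 22) = 198*(14*(-13) - 22) = 198*(-182 - 22) = 198*(-204) = -40392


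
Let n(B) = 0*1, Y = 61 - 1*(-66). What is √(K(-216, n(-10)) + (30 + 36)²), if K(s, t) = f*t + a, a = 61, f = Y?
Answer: √4417 ≈ 66.460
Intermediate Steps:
Y = 127 (Y = 61 + 66 = 127)
f = 127
n(B) = 0
K(s, t) = 61 + 127*t (K(s, t) = 127*t + 61 = 61 + 127*t)
√(K(-216, n(-10)) + (30 + 36)²) = √((61 + 127*0) + (30 + 36)²) = √((61 + 0) + 66²) = √(61 + 4356) = √4417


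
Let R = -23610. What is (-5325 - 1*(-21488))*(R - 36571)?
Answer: -972705503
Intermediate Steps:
(-5325 - 1*(-21488))*(R - 36571) = (-5325 - 1*(-21488))*(-23610 - 36571) = (-5325 + 21488)*(-60181) = 16163*(-60181) = -972705503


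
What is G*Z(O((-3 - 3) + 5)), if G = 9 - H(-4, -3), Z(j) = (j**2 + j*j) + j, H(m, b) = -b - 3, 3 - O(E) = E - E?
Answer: 189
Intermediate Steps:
O(E) = 3 (O(E) = 3 - (E - E) = 3 - 1*0 = 3 + 0 = 3)
H(m, b) = -3 - b
Z(j) = j + 2*j**2 (Z(j) = (j**2 + j**2) + j = 2*j**2 + j = j + 2*j**2)
G = 9 (G = 9 - (-3 - 1*(-3)) = 9 - (-3 + 3) = 9 - 1*0 = 9 + 0 = 9)
G*Z(O((-3 - 3) + 5)) = 9*(3*(1 + 2*3)) = 9*(3*(1 + 6)) = 9*(3*7) = 9*21 = 189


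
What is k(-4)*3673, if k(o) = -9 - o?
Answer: -18365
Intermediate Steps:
k(-4)*3673 = (-9 - 1*(-4))*3673 = (-9 + 4)*3673 = -5*3673 = -18365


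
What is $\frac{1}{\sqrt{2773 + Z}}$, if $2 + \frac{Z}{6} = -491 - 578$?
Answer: $- \frac{i \sqrt{3653}}{3653} \approx - 0.016545 i$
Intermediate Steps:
$Z = -6426$ ($Z = -12 + 6 \left(-491 - 578\right) = -12 + 6 \left(-1069\right) = -12 - 6414 = -6426$)
$\frac{1}{\sqrt{2773 + Z}} = \frac{1}{\sqrt{2773 - 6426}} = \frac{1}{\sqrt{-3653}} = \frac{1}{i \sqrt{3653}} = - \frac{i \sqrt{3653}}{3653}$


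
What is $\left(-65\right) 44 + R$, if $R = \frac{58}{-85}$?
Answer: $- \frac{243158}{85} \approx -2860.7$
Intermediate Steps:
$R = - \frac{58}{85}$ ($R = 58 \left(- \frac{1}{85}\right) = - \frac{58}{85} \approx -0.68235$)
$\left(-65\right) 44 + R = \left(-65\right) 44 - \frac{58}{85} = -2860 - \frac{58}{85} = - \frac{243158}{85}$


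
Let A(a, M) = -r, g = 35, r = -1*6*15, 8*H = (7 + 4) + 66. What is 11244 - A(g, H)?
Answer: 11154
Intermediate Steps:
H = 77/8 (H = ((7 + 4) + 66)/8 = (11 + 66)/8 = (⅛)*77 = 77/8 ≈ 9.6250)
r = -90 (r = -6*15 = -90)
A(a, M) = 90 (A(a, M) = -1*(-90) = 90)
11244 - A(g, H) = 11244 - 1*90 = 11244 - 90 = 11154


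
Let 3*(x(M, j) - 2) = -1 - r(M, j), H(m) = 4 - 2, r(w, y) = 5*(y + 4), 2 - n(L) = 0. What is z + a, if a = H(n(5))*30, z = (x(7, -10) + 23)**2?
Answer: 11356/9 ≈ 1261.8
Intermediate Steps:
n(L) = 2 (n(L) = 2 - 1*0 = 2 + 0 = 2)
r(w, y) = 20 + 5*y (r(w, y) = 5*(4 + y) = 20 + 5*y)
H(m) = 2
x(M, j) = -5 - 5*j/3 (x(M, j) = 2 + (-1 - (20 + 5*j))/3 = 2 + (-1 + (-20 - 5*j))/3 = 2 + (-21 - 5*j)/3 = 2 + (-7 - 5*j/3) = -5 - 5*j/3)
z = 10816/9 (z = ((-5 - 5/3*(-10)) + 23)**2 = ((-5 + 50/3) + 23)**2 = (35/3 + 23)**2 = (104/3)**2 = 10816/9 ≈ 1201.8)
a = 60 (a = 2*30 = 60)
z + a = 10816/9 + 60 = 11356/9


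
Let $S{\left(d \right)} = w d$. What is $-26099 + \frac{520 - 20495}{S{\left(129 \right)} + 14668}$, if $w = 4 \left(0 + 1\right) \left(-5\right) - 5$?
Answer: $- \frac{298670832}{11443} \approx -26101.0$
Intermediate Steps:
$w = -25$ ($w = 4 \cdot 1 \left(-5\right) - 5 = 4 \left(-5\right) - 5 = -20 - 5 = -25$)
$S{\left(d \right)} = - 25 d$
$-26099 + \frac{520 - 20495}{S{\left(129 \right)} + 14668} = -26099 + \frac{520 - 20495}{\left(-25\right) 129 + 14668} = -26099 - \frac{19975}{-3225 + 14668} = -26099 - \frac{19975}{11443} = - \frac{298670832}{11443}$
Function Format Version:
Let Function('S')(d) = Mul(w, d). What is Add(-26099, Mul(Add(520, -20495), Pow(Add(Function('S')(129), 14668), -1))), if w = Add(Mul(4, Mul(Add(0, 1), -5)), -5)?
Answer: Rational(-298670832, 11443) ≈ -26101.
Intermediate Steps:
w = -25 (w = Add(Mul(4, Mul(1, -5)), -5) = Add(Mul(4, -5), -5) = Add(-20, -5) = -25)
Function('S')(d) = Mul(-25, d)
Add(-26099, Mul(Add(520, -20495), Pow(Add(Function('S')(129), 14668), -1))) = Add(-26099, Mul(Add(520, -20495), Pow(Add(Mul(-25, 129), 14668), -1))) = Add(-26099, Mul(-19975, Pow(Add(-3225, 14668), -1))) = Add(-26099, Mul(-19975, Pow(11443, -1))) = Add(-26099, Mul(-19975, Rational(1, 11443))) = Add(-26099, Rational(-19975, 11443)) = Rational(-298670832, 11443)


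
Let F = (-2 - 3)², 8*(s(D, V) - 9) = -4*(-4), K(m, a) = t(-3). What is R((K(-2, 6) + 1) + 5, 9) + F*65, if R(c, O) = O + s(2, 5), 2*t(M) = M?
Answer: 1645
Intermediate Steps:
t(M) = M/2
K(m, a) = -3/2 (K(m, a) = (½)*(-3) = -3/2)
s(D, V) = 11 (s(D, V) = 9 + (-4*(-4))/8 = 9 + (⅛)*16 = 9 + 2 = 11)
R(c, O) = 11 + O (R(c, O) = O + 11 = 11 + O)
F = 25 (F = (-5)² = 25)
R((K(-2, 6) + 1) + 5, 9) + F*65 = (11 + 9) + 25*65 = 20 + 1625 = 1645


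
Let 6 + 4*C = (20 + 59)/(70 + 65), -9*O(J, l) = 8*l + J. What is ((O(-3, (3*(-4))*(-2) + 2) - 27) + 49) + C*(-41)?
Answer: 29551/540 ≈ 54.724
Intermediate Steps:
O(J, l) = -8*l/9 - J/9 (O(J, l) = -(8*l + J)/9 = -(J + 8*l)/9 = -8*l/9 - J/9)
C = -731/540 (C = -3/2 + ((20 + 59)/(70 + 65))/4 = -3/2 + (79/135)/4 = -3/2 + (79*(1/135))/4 = -3/2 + (¼)*(79/135) = -3/2 + 79/540 = -731/540 ≈ -1.3537)
((O(-3, (3*(-4))*(-2) + 2) - 27) + 49) + C*(-41) = (((-8*((3*(-4))*(-2) + 2)/9 - ⅑*(-3)) - 27) + 49) - 731/540*(-41) = (((-8*(-12*(-2) + 2)/9 + ⅓) - 27) + 49) + 29971/540 = (((-8*(24 + 2)/9 + ⅓) - 27) + 49) + 29971/540 = (((-8/9*26 + ⅓) - 27) + 49) + 29971/540 = (((-208/9 + ⅓) - 27) + 49) + 29971/540 = ((-205/9 - 27) + 49) + 29971/540 = (-448/9 + 49) + 29971/540 = -7/9 + 29971/540 = 29551/540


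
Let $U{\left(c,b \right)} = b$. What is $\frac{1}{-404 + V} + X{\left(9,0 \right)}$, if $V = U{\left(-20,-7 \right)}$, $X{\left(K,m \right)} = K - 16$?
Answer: $- \frac{2878}{411} \approx -7.0024$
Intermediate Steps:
$X{\left(K,m \right)} = -16 + K$
$V = -7$
$\frac{1}{-404 + V} + X{\left(9,0 \right)} = \frac{1}{-404 - 7} + \left(-16 + 9\right) = \frac{1}{-411} - 7 = - \frac{1}{411} - 7 = - \frac{2878}{411}$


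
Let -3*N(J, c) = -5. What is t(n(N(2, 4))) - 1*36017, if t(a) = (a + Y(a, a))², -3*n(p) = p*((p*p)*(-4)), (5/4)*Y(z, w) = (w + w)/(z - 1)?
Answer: -41411147013257/1151855721 ≈ -35952.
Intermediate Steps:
Y(z, w) = 8*w/(5*(-1 + z)) (Y(z, w) = 4*((w + w)/(z - 1))/5 = 4*((2*w)/(-1 + z))/5 = 4*(2*w/(-1 + z))/5 = 8*w/(5*(-1 + z)))
N(J, c) = 5/3 (N(J, c) = -⅓*(-5) = 5/3)
n(p) = 4*p³/3 (n(p) = -p*(p*p)*(-4)/3 = -p*p²*(-4)/3 = -p*(-4*p²)/3 = -(-4)*p³/3 = 4*p³/3)
t(a) = (a + 8*a/(5*(-1 + a)))²
t(n(N(2, 4))) - 1*36017 = (4*(5/3)³/3)²*(3 + 5*(4*(5/3)³/3))²/(25*(-1 + 4*(5/3)³/3)²) - 1*36017 = ((4/3)*(125/27))²*(3 + 5*((4/3)*(125/27)))²/(25*(-1 + (4/3)*(125/27))²) - 36017 = (500/81)²*(3 + 5*(500/81))²/(25*(-1 + 500/81)²) - 36017 = (1/25)*(250000/6561)*(3 + 2500/81)²/(419/81)² - 36017 = (1/25)*(250000/6561)*(6561/175561)*(2743/81)² - 36017 = (1/25)*(250000/6561)*(6561/175561)*(7524049/6561) - 36017 = 75240490000/1151855721 - 36017 = -41411147013257/1151855721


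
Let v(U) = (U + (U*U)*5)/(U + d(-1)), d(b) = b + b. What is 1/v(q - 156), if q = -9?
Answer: -167/135960 ≈ -0.0012283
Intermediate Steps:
d(b) = 2*b
v(U) = (U + 5*U²)/(-2 + U) (v(U) = (U + (U*U)*5)/(U + 2*(-1)) = (U + U²*5)/(U - 2) = (U + 5*U²)/(-2 + U))
1/v(q - 156) = 1/((-9 - 156)*(1 + 5*(-9 - 156))/(-2 + (-9 - 156))) = 1/(-165*(1 + 5*(-165))/(-2 - 165)) = 1/(-165*(1 - 825)/(-167)) = 1/(-165*(-1/167)*(-824)) = 1/(-135960/167) = -167/135960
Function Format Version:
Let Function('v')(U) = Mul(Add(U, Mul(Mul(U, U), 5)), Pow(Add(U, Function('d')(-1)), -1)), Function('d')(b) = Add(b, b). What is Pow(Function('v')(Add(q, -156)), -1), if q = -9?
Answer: Rational(-167, 135960) ≈ -0.0012283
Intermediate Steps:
Function('d')(b) = Mul(2, b)
Function('v')(U) = Mul(Pow(Add(-2, U), -1), Add(U, Mul(5, Pow(U, 2)))) (Function('v')(U) = Mul(Add(U, Mul(Mul(U, U), 5)), Pow(Add(U, Mul(2, -1)), -1)) = Mul(Add(U, Mul(Pow(U, 2), 5)), Pow(Add(U, -2), -1)) = Mul(Add(U, Mul(5, Pow(U, 2))), Pow(Add(-2, U), -1)) = Mul(Pow(Add(-2, U), -1), Add(U, Mul(5, Pow(U, 2)))))
Pow(Function('v')(Add(q, -156)), -1) = Pow(Mul(Add(-9, -156), Pow(Add(-2, Add(-9, -156)), -1), Add(1, Mul(5, Add(-9, -156)))), -1) = Pow(Mul(-165, Pow(Add(-2, -165), -1), Add(1, Mul(5, -165))), -1) = Pow(Mul(-165, Pow(-167, -1), Add(1, -825)), -1) = Pow(Mul(-165, Rational(-1, 167), -824), -1) = Pow(Rational(-135960, 167), -1) = Rational(-167, 135960)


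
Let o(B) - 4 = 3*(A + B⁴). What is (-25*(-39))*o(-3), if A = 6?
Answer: 258375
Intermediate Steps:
o(B) = 22 + 3*B⁴ (o(B) = 4 + 3*(6 + B⁴) = 4 + (18 + 3*B⁴) = 22 + 3*B⁴)
(-25*(-39))*o(-3) = (-25*(-39))*(22 + 3*(-3)⁴) = 975*(22 + 3*81) = 975*(22 + 243) = 975*265 = 258375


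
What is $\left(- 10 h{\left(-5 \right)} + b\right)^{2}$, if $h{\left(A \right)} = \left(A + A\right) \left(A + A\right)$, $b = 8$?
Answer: $984064$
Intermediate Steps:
$h{\left(A \right)} = 4 A^{2}$ ($h{\left(A \right)} = 2 A 2 A = 4 A^{2}$)
$\left(- 10 h{\left(-5 \right)} + b\right)^{2} = \left(- 10 \cdot 4 \left(-5\right)^{2} + 8\right)^{2} = \left(- 10 \cdot 4 \cdot 25 + 8\right)^{2} = \left(\left(-10\right) 100 + 8\right)^{2} = \left(-1000 + 8\right)^{2} = \left(-992\right)^{2} = 984064$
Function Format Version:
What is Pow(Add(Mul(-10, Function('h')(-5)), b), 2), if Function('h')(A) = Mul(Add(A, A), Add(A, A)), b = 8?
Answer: 984064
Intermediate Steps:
Function('h')(A) = Mul(4, Pow(A, 2)) (Function('h')(A) = Mul(Mul(2, A), Mul(2, A)) = Mul(4, Pow(A, 2)))
Pow(Add(Mul(-10, Function('h')(-5)), b), 2) = Pow(Add(Mul(-10, Mul(4, Pow(-5, 2))), 8), 2) = Pow(Add(Mul(-10, Mul(4, 25)), 8), 2) = Pow(Add(Mul(-10, 100), 8), 2) = Pow(Add(-1000, 8), 2) = Pow(-992, 2) = 984064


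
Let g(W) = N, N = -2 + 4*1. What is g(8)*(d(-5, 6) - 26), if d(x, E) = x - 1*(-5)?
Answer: -52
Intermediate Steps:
d(x, E) = 5 + x (d(x, E) = x + 5 = 5 + x)
N = 2 (N = -2 + 4 = 2)
g(W) = 2
g(8)*(d(-5, 6) - 26) = 2*((5 - 5) - 26) = 2*(0 - 26) = 2*(-26) = -52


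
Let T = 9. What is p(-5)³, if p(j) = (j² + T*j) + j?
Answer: -15625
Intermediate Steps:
p(j) = j² + 10*j (p(j) = (j² + 9*j) + j = j² + 10*j)
p(-5)³ = (-5*(10 - 5))³ = (-5*5)³ = (-25)³ = -15625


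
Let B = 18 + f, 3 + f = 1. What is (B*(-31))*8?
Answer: -3968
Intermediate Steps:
f = -2 (f = -3 + 1 = -2)
B = 16 (B = 18 - 2 = 16)
(B*(-31))*8 = (16*(-31))*8 = -496*8 = -3968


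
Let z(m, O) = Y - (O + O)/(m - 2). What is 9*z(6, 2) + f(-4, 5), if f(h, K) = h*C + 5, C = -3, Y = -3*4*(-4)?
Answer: 440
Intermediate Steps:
Y = 48 (Y = -12*(-4) = 48)
f(h, K) = 5 - 3*h (f(h, K) = h*(-3) + 5 = -3*h + 5 = 5 - 3*h)
z(m, O) = 48 - 2*O/(-2 + m) (z(m, O) = 48 - (O + O)/(m - 2) = 48 - 2*O/(-2 + m))
9*z(6, 2) + f(-4, 5) = 9*(2*(-48 - 1*2 + 24*6)/(-2 + 6)) + (5 - 3*(-4)) = 9*(2*(-48 - 2 + 144)/4) + (5 + 12) = 9*(2*(¼)*94) + 17 = 9*47 + 17 = 423 + 17 = 440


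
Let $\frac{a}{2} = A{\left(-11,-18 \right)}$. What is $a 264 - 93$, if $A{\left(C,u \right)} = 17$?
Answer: $8883$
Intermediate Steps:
$a = 34$ ($a = 2 \cdot 17 = 34$)
$a 264 - 93 = 34 \cdot 264 - 93 = 8976 - 93 = 8883$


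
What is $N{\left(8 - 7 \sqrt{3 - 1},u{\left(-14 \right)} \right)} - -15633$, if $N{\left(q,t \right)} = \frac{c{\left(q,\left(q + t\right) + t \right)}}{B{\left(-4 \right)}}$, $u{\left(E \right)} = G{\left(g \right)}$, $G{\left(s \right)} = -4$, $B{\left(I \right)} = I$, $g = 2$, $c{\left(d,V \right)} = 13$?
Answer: $\frac{62519}{4} \approx 15630.0$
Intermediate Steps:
$u{\left(E \right)} = -4$
$N{\left(q,t \right)} = - \frac{13}{4}$ ($N{\left(q,t \right)} = \frac{13}{-4} = 13 \left(- \frac{1}{4}\right) = - \frac{13}{4}$)
$N{\left(8 - 7 \sqrt{3 - 1},u{\left(-14 \right)} \right)} - -15633 = - \frac{13}{4} - -15633 = - \frac{13}{4} + 15633 = \frac{62519}{4}$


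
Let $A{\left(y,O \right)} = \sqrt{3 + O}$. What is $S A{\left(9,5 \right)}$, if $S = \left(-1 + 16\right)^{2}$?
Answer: $450 \sqrt{2} \approx 636.4$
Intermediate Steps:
$S = 225$ ($S = 15^{2} = 225$)
$S A{\left(9,5 \right)} = 225 \sqrt{3 + 5} = 225 \sqrt{8} = 225 \cdot 2 \sqrt{2} = 450 \sqrt{2}$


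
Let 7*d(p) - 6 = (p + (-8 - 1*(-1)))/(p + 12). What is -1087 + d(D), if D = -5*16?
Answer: -516917/476 ≈ -1086.0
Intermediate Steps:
D = -80
d(p) = 6/7 + (-7 + p)/(7*(12 + p)) (d(p) = 6/7 + ((p + (-8 - 1*(-1)))/(p + 12))/7 = 6/7 + ((p + (-8 + 1))/(12 + p))/7 = 6/7 + ((p - 7)/(12 + p))/7 = 6/7 + ((-7 + p)/(12 + p))/7 = 6/7 + (-7 + p)/(7*(12 + p)))
-1087 + d(D) = -1087 + (65/7 - 80)/(12 - 80) = -1087 - 495/7/(-68) = -1087 - 1/68*(-495/7) = -1087 + 495/476 = -516917/476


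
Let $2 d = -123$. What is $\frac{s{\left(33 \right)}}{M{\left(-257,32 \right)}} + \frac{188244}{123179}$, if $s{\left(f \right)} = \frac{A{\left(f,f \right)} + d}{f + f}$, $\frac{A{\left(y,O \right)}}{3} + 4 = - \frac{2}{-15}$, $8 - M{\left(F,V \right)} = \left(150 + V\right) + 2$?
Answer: $\frac{3136638127}{2044067520} \approx 1.5345$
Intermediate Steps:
$d = - \frac{123}{2}$ ($d = \frac{1}{2} \left(-123\right) = - \frac{123}{2} \approx -61.5$)
$M{\left(F,V \right)} = -144 - V$ ($M{\left(F,V \right)} = 8 - \left(\left(150 + V\right) + 2\right) = 8 - \left(152 + V\right) = -144 - V$)
$A{\left(y,O \right)} = - \frac{58}{5}$ ($A{\left(y,O \right)} = -12 + 3 \left(- \frac{2}{-15}\right) = -12 + 3 \left(\left(-2\right) \left(- \frac{1}{15}\right)\right) = -12 + 3 \cdot \frac{2}{15} = -12 + \frac{2}{5} = - \frac{58}{5}$)
$s{\left(f \right)} = - \frac{731}{20 f}$ ($s{\left(f \right)} = \frac{- \frac{58}{5} - \frac{123}{2}}{f + f} = - \frac{731}{10 \cdot 2 f} = - \frac{731 \frac{1}{2 f}}{10} = - \frac{731}{20 f}$)
$\frac{s{\left(33 \right)}}{M{\left(-257,32 \right)}} + \frac{188244}{123179} = \frac{\left(- \frac{731}{20}\right) \frac{1}{33}}{-144 - 32} + \frac{188244}{123179} = \frac{\left(- \frac{731}{20}\right) \frac{1}{33}}{-144 - 32} + 188244 \cdot \frac{1}{123179} = - \frac{731}{660 \left(-176\right)} + \frac{26892}{17597} = \left(- \frac{731}{660}\right) \left(- \frac{1}{176}\right) + \frac{26892}{17597} = \frac{731}{116160} + \frac{26892}{17597} = \frac{3136638127}{2044067520}$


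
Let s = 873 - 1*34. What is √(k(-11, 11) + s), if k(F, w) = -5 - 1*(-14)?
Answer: 4*√53 ≈ 29.120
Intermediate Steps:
k(F, w) = 9 (k(F, w) = -5 + 14 = 9)
s = 839 (s = 873 - 34 = 839)
√(k(-11, 11) + s) = √(9 + 839) = √848 = 4*√53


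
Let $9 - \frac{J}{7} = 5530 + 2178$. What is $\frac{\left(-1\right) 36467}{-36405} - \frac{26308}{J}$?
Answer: $\frac{2923058771}{1961974665} \approx 1.4899$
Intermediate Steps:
$J = -53893$ ($J = 63 - 7 \left(5530 + 2178\right) = 63 - 53956 = -53893$)
$\frac{\left(-1\right) 36467}{-36405} - \frac{26308}{J} = \frac{\left(-1\right) 36467}{-36405} - \frac{26308}{-53893} = \left(-36467\right) \left(- \frac{1}{36405}\right) - - \frac{26308}{53893} = \frac{36467}{36405} + \frac{26308}{53893} = \frac{2923058771}{1961974665}$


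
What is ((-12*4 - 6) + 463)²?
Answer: 167281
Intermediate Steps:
((-12*4 - 6) + 463)² = ((-48 - 6) + 463)² = (-54 + 463)² = 409² = 167281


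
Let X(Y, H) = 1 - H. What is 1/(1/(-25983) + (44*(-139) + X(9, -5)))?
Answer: -25983/158756131 ≈ -0.00016367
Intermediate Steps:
1/(1/(-25983) + (44*(-139) + X(9, -5))) = 1/(1/(-25983) + (44*(-139) + (1 - 1*(-5)))) = 1/(-1/25983 + (-6116 + (1 + 5))) = 1/(-1/25983 + (-6116 + 6)) = 1/(-1/25983 - 6110) = 1/(-158756131/25983) = -25983/158756131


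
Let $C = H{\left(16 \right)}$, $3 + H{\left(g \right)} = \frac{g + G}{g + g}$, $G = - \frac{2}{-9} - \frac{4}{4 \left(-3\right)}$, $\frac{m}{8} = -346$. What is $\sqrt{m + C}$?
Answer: $\frac{i \sqrt{1595798}}{24} \approx 52.635 i$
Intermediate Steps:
$m = -2768$ ($m = 8 \left(-346\right) = -2768$)
$G = \frac{5}{9}$ ($G = \left(-2\right) \left(- \frac{1}{9}\right) - \frac{4}{-12} = \frac{2}{9} - - \frac{1}{3} = \frac{2}{9} + \frac{1}{3} = \frac{5}{9} \approx 0.55556$)
$H{\left(g \right)} = -3 + \frac{\frac{5}{9} + g}{2 g}$ ($H{\left(g \right)} = -3 + \frac{g + \frac{5}{9}}{g + g} = -3 + \frac{\frac{5}{9} + g}{2 g}$)
$C = - \frac{715}{288}$ ($C = \frac{5 \left(1 - 144\right)}{18 \cdot 16} = \frac{5}{18} \cdot \frac{1}{16} \left(1 - 144\right) = \frac{5}{18} \cdot \frac{1}{16} \left(-143\right) = - \frac{715}{288} \approx -2.4826$)
$\sqrt{m + C} = \sqrt{-2768 - \frac{715}{288}} = \sqrt{- \frac{797899}{288}} = \frac{i \sqrt{1595798}}{24}$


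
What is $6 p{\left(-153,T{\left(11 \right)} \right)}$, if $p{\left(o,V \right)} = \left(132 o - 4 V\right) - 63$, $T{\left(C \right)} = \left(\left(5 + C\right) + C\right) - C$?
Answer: $-121938$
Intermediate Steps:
$T{\left(C \right)} = 5 + C$ ($T{\left(C \right)} = \left(5 + 2 C\right) - C = 5 + C$)
$p{\left(o,V \right)} = -63 - 4 V + 132 o$ ($p{\left(o,V \right)} = \left(- 4 V + 132 o\right) - 63 = -63 - 4 V + 132 o$)
$6 p{\left(-153,T{\left(11 \right)} \right)} = 6 \left(-63 - 4 \left(5 + 11\right) + 132 \left(-153\right)\right) = 6 \left(-63 - 64 - 20196\right) = 6 \left(-20323\right) = -121938$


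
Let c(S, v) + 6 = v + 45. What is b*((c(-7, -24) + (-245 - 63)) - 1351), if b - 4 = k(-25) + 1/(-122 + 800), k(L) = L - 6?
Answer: 5015570/113 ≈ 44386.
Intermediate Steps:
k(L) = -6 + L
c(S, v) = 39 + v (c(S, v) = -6 + (v + 45) = -6 + (45 + v) = 39 + v)
b = -18305/678 (b = 4 + ((-6 - 25) + 1/(-122 + 800)) = 4 + (-31 + 1/678) = 4 - 21017/678 = -18305/678 ≈ -26.999)
b*((c(-7, -24) + (-245 - 63)) - 1351) = -18305*(((39 - 24) + (-245 - 63)) - 1351)/678 = -18305*((15 - 308) - 1351)/678 = -18305*(-293 - 1351)/678 = -18305/678*(-1644) = 5015570/113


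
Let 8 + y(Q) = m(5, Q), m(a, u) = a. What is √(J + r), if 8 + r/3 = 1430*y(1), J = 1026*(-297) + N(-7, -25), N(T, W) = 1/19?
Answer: I*√114659357/19 ≈ 563.57*I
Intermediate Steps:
y(Q) = -3 (y(Q) = -8 + 5 = -3)
N(T, W) = 1/19
J = -5789717/19 (J = 1026*(-297) + 1/19 = -304722 + 1/19 = -5789717/19 ≈ -3.0472e+5)
r = -12894 (r = -24 + 3*(1430*(-3)) = -24 + 3*(-4290) = -24 - 12870 = -12894)
√(J + r) = √(-5789717/19 - 12894) = √(-6034703/19) = I*√114659357/19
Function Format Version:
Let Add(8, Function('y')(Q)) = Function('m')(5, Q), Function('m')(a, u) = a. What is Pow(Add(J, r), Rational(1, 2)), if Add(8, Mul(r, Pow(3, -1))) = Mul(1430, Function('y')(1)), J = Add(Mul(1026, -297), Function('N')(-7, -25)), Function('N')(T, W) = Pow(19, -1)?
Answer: Mul(Rational(1, 19), I, Pow(114659357, Rational(1, 2))) ≈ Mul(563.57, I)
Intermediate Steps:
Function('y')(Q) = -3 (Function('y')(Q) = Add(-8, 5) = -3)
Function('N')(T, W) = Rational(1, 19)
J = Rational(-5789717, 19) (J = Add(Mul(1026, -297), Rational(1, 19)) = Add(-304722, Rational(1, 19)) = Rational(-5789717, 19) ≈ -3.0472e+5)
r = -12894 (r = Add(-24, Mul(3, Mul(1430, -3))) = Add(-24, Mul(3, -4290)) = Add(-24, -12870) = -12894)
Pow(Add(J, r), Rational(1, 2)) = Pow(Add(Rational(-5789717, 19), -12894), Rational(1, 2)) = Pow(Rational(-6034703, 19), Rational(1, 2)) = Mul(Rational(1, 19), I, Pow(114659357, Rational(1, 2)))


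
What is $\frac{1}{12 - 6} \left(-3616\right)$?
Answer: $- \frac{1808}{3} \approx -602.67$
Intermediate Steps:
$\frac{1}{12 - 6} \left(-3616\right) = \frac{1}{6} \left(-3616\right) = - \frac{1808}{3}$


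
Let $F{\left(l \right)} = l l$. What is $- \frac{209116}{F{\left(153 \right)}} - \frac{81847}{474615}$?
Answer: $- \frac{11240616307}{1234473615} \approx -9.1056$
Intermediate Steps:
$F{\left(l \right)} = l^{2}$
$- \frac{209116}{F{\left(153 \right)}} - \frac{81847}{474615} = - \frac{209116}{153^{2}} - \frac{81847}{474615} = - \frac{209116}{23409} - \frac{81847}{474615} = - \frac{11240616307}{1234473615}$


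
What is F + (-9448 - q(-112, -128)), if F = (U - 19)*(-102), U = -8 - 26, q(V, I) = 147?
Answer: -4189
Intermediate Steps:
U = -34
F = 5406 (F = (-34 - 19)*(-102) = -53*(-102) = 5406)
F + (-9448 - q(-112, -128)) = 5406 + (-9448 - 1*147) = 5406 + (-9448 - 147) = 5406 - 9595 = -4189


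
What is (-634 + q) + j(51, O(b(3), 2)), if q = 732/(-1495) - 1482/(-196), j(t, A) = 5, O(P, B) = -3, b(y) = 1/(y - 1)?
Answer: -91118731/146510 ≈ -621.93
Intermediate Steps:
b(y) = 1/(-1 + y)
q = 1036059/146510 (q = 732*(-1/1495) - 1482*(-1/196) = -732/1495 + 741/98 = 1036059/146510 ≈ 7.0716)
(-634 + q) + j(51, O(b(3), 2)) = (-634 + 1036059/146510) + 5 = -91851281/146510 + 5 = -91118731/146510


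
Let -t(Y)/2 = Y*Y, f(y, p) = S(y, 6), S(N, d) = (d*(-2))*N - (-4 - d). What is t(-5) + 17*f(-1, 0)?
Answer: 324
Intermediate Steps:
S(N, d) = 4 + d - 2*N*d (S(N, d) = (-2*d)*N + (4 + d) = -2*N*d + (4 + d) = 4 + d - 2*N*d)
f(y, p) = 10 - 12*y (f(y, p) = 4 + 6 - 2*y*6 = 4 + 6 - 12*y = 10 - 12*y)
t(Y) = -2*Y**2 (t(Y) = -2*Y*Y = -2*Y**2)
t(-5) + 17*f(-1, 0) = -2*(-5)**2 + 17*(10 - 12*(-1)) = -2*25 + 17*(10 + 12) = -50 + 17*22 = -50 + 374 = 324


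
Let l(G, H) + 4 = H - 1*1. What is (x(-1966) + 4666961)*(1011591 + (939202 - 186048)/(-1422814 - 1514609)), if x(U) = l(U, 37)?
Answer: 13867829301598195127/2937423 ≈ 4.7211e+12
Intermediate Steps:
l(G, H) = -5 + H (l(G, H) = -4 + (H - 1*1) = -4 + (H - 1) = -4 + (-1 + H) = -5 + H)
x(U) = 32 (x(U) = -5 + 37 = 32)
(x(-1966) + 4666961)*(1011591 + (939202 - 186048)/(-1422814 - 1514609)) = (32 + 4666961)*(1011591 + (939202 - 186048)/(-1422814 - 1514609)) = 4666993*(1011591 + 753154/(-2937423)) = 4666993*(1011591 + 753154*(-1/2937423)) = 4666993*(1011591 - 753154/2937423) = 4666993*(2971469916839/2937423) = 13867829301598195127/2937423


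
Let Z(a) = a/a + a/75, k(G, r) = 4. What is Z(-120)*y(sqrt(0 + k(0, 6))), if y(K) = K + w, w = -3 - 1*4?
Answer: 3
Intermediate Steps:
w = -7 (w = -3 - 4 = -7)
Z(a) = 1 + a/75 (Z(a) = 1 + a*(1/75) = 1 + a/75)
y(K) = -7 + K (y(K) = K - 7 = -7 + K)
Z(-120)*y(sqrt(0 + k(0, 6))) = (1 + (1/75)*(-120))*(-7 + sqrt(0 + 4)) = (1 - 8/5)*(-7 + sqrt(4)) = -3*(-7 + 2)/5 = -3/5*(-5) = 3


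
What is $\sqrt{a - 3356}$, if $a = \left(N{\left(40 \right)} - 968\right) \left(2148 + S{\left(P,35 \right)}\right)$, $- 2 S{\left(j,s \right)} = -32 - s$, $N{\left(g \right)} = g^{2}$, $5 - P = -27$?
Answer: $2 \sqrt{343838} \approx 1172.8$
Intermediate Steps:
$P = 32$ ($P = 5 - -27 = 5 + 27 = 32$)
$S{\left(j,s \right)} = 16 + \frac{s}{2}$ ($S{\left(j,s \right)} = - \frac{-32 - s}{2} = 16 + \frac{s}{2}$)
$a = 1378708$ ($a = \left(40^{2} - 968\right) \left(2148 + \left(16 + \frac{1}{2} \cdot 35\right)\right) = \left(1600 - 968\right) \left(2148 + \left(16 + \frac{35}{2}\right)\right) = 632 \left(2148 + \frac{67}{2}\right) = 632 \cdot \frac{4363}{2} = 1378708$)
$\sqrt{a - 3356} = \sqrt{1378708 - 3356} = \sqrt{1375352} = 2 \sqrt{343838}$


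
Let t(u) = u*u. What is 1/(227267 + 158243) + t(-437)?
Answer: 73620459191/385510 ≈ 1.9097e+5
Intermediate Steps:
t(u) = u**2
1/(227267 + 158243) + t(-437) = 1/(227267 + 158243) + (-437)**2 = 1/385510 + 190969 = 73620459191/385510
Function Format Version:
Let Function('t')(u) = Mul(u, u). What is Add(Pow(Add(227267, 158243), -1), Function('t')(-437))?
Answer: Rational(73620459191, 385510) ≈ 1.9097e+5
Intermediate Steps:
Function('t')(u) = Pow(u, 2)
Add(Pow(Add(227267, 158243), -1), Function('t')(-437)) = Add(Pow(Add(227267, 158243), -1), Pow(-437, 2)) = Add(Pow(385510, -1), 190969) = Add(Rational(1, 385510), 190969) = Rational(73620459191, 385510)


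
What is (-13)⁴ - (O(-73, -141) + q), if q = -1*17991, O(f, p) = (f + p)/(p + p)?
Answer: 6563725/141 ≈ 46551.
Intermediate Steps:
O(f, p) = (f + p)/(2*p) (O(f, p) = (f + p)/((2*p)) = (f + p)*(1/(2*p)) = (f + p)/(2*p))
q = -17991
(-13)⁴ - (O(-73, -141) + q) = (-13)⁴ - ((½)*(-73 - 141)/(-141) - 17991) = 28561 - ((½)*(-1/141)*(-214) - 17991) = 28561 - (107/141 - 17991) = 28561 - 1*(-2536624/141) = 28561 + 2536624/141 = 6563725/141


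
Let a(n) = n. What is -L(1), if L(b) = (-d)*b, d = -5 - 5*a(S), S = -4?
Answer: 15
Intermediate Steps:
d = 15 (d = -5 - 5*(-4) = -5 + 20 = 15)
L(b) = -15*b (L(b) = (-1*15)*b = -15*b)
-L(1) = -(-15) = -1*(-15) = 15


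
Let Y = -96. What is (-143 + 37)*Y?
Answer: 10176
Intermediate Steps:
(-143 + 37)*Y = (-143 + 37)*(-96) = -106*(-96) = 10176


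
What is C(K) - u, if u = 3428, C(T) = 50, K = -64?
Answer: -3378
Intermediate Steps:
C(K) - u = 50 - 1*3428 = 50 - 3428 = -3378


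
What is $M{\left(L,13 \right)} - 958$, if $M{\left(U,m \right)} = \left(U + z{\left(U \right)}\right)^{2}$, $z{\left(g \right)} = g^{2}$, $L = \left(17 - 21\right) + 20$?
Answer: $73026$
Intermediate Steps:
$L = 16$ ($L = -4 + 20 = 16$)
$M{\left(U,m \right)} = \left(U + U^{2}\right)^{2}$
$M{\left(L,13 \right)} - 958 = 16^{2} \left(1 + 16\right)^{2} - 958 = 256 \cdot 17^{2} - 958 = 256 \cdot 289 - 958 = 73984 - 958 = 73026$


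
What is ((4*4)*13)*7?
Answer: 1456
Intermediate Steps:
((4*4)*13)*7 = (16*13)*7 = 208*7 = 1456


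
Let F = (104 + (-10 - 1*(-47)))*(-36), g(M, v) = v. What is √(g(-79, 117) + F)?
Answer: 3*I*√551 ≈ 70.42*I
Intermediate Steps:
F = -5076 (F = (104 + (-10 + 47))*(-36) = (104 + 37)*(-36) = 141*(-36) = -5076)
√(g(-79, 117) + F) = √(117 - 5076) = √(-4959) = 3*I*√551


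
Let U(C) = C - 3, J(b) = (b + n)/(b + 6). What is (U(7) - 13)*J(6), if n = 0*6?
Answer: -9/2 ≈ -4.5000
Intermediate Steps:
n = 0
J(b) = b/(6 + b) (J(b) = (b + 0)/(b + 6) = b/(6 + b))
U(C) = -3 + C
(U(7) - 13)*J(6) = ((-3 + 7) - 13)*(6/(6 + 6)) = (4 - 13)*(6/12) = -54/12 = -9*1/2 = -9/2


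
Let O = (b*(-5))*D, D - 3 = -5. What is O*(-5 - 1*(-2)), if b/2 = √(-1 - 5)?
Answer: -60*I*√6 ≈ -146.97*I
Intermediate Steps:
D = -2 (D = 3 - 5 = -2)
b = 2*I*√6 (b = 2*√(-1 - 5) = 2*√(-6) = 2*(I*√6) = 2*I*√6 ≈ 4.899*I)
O = 20*I*√6 (O = ((2*I*√6)*(-5))*(-2) = -10*I*√6*(-2) = 20*I*√6 ≈ 48.99*I)
O*(-5 - 1*(-2)) = (20*I*√6)*(-5 - 1*(-2)) = (20*I*√6)*(-5 + 2) = (20*I*√6)*(-3) = -60*I*√6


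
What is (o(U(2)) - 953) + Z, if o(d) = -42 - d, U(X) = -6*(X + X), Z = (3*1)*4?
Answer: -959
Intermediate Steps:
Z = 12 (Z = 3*4 = 12)
U(X) = -12*X
(o(U(2)) - 953) + Z = ((-42 - (-12)*2) - 953) + 12 = ((-42 - 1*(-24)) - 953) + 12 = ((-42 + 24) - 953) + 12 = (-18 - 953) + 12 = -971 + 12 = -959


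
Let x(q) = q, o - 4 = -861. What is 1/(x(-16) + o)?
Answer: -1/873 ≈ -0.0011455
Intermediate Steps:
o = -857 (o = 4 - 861 = -857)
1/(x(-16) + o) = 1/(-16 - 857) = 1/(-873) = -1/873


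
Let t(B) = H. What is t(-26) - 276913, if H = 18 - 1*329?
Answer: -277224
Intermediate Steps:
H = -311 (H = 18 - 329 = -311)
t(B) = -311
t(-26) - 276913 = -311 - 276913 = -277224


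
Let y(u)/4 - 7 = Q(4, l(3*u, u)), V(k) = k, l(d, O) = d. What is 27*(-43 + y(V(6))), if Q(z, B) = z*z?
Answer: 1323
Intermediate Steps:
Q(z, B) = z²
y(u) = 92 (y(u) = 28 + 4*4² = 28 + 4*16 = 28 + 64 = 92)
27*(-43 + y(V(6))) = 27*(-43 + 92) = 27*49 = 1323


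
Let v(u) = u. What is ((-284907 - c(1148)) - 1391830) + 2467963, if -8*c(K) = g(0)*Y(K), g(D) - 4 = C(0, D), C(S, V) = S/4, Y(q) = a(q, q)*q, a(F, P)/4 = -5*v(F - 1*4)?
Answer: -12341894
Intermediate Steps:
a(F, P) = 80 - 20*F (a(F, P) = 4*(-5*(F - 1*4)) = 4*(-5*(F - 4)) = 4*(-5*(-4 + F)) = 4*(20 - 5*F) = 80 - 20*F)
Y(q) = q*(80 - 20*q) (Y(q) = (80 - 20*q)*q = q*(80 - 20*q))
C(S, V) = S/4 (C(S, V) = S*(1/4) = S/4)
g(D) = 4 (g(D) = 4 + (1/4)*0 = 4 + 0 = 4)
c(K) = -10*K*(4 - K) (c(K) = -20*K*(4 - K)/2 = -10*K*(4 - K))
((-284907 - c(1148)) - 1391830) + 2467963 = ((-284907 - 10*1148*(-4 + 1148)) - 1391830) + 2467963 = ((-284907 - 10*1148*1144) - 1391830) + 2467963 = ((-284907 - 1*13133120) - 1391830) + 2467963 = ((-284907 - 13133120) - 1391830) + 2467963 = (-13418027 - 1391830) + 2467963 = -14809857 + 2467963 = -12341894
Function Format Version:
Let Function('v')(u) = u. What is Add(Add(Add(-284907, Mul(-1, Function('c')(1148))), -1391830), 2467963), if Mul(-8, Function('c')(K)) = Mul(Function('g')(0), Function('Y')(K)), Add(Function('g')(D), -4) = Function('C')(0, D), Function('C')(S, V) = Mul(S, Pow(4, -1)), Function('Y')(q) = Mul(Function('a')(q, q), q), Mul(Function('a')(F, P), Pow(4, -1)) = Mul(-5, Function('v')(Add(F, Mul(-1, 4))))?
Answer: -12341894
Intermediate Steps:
Function('a')(F, P) = Add(80, Mul(-20, F)) (Function('a')(F, P) = Mul(4, Mul(-5, Add(F, Mul(-1, 4)))) = Mul(4, Mul(-5, Add(F, -4))) = Mul(4, Mul(-5, Add(-4, F))) = Mul(4, Add(20, Mul(-5, F))) = Add(80, Mul(-20, F)))
Function('Y')(q) = Mul(q, Add(80, Mul(-20, q))) (Function('Y')(q) = Mul(Add(80, Mul(-20, q)), q) = Mul(q, Add(80, Mul(-20, q))))
Function('C')(S, V) = Mul(Rational(1, 4), S) (Function('C')(S, V) = Mul(S, Rational(1, 4)) = Mul(Rational(1, 4), S))
Function('g')(D) = 4 (Function('g')(D) = Add(4, Mul(Rational(1, 4), 0)) = Add(4, 0) = 4)
Function('c')(K) = Mul(-10, K, Add(4, Mul(-1, K))) (Function('c')(K) = Mul(Rational(-1, 8), Mul(4, Mul(20, K, Add(4, Mul(-1, K))))) = Mul(Rational(-1, 8), Mul(80, K, Add(4, Mul(-1, K)))) = Mul(-10, K, Add(4, Mul(-1, K))))
Add(Add(Add(-284907, Mul(-1, Function('c')(1148))), -1391830), 2467963) = Add(Add(Add(-284907, Mul(-1, Mul(10, 1148, Add(-4, 1148)))), -1391830), 2467963) = Add(Add(Add(-284907, Mul(-1, Mul(10, 1148, 1144))), -1391830), 2467963) = Add(Add(Add(-284907, Mul(-1, 13133120)), -1391830), 2467963) = Add(Add(Add(-284907, -13133120), -1391830), 2467963) = Add(Add(-13418027, -1391830), 2467963) = Add(-14809857, 2467963) = -12341894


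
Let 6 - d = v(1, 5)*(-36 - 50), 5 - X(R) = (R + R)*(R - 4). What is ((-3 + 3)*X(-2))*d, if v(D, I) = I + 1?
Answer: 0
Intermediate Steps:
X(R) = 5 - 2*R*(-4 + R) (X(R) = 5 - (R + R)*(R - 4) = 5 - 2*R*(-4 + R))
v(D, I) = 1 + I
d = 522 (d = 6 - (1 + 5)*(-36 - 50) = 6 - 6*(-86) = 6 - 1*(-516) = 6 + 516 = 522)
((-3 + 3)*X(-2))*d = ((-3 + 3)*(5 - 2*(-2)² + 8*(-2)))*522 = (0*(5 - 2*4 - 16))*522 = (0*(5 - 8 - 16))*522 = (0*(-19))*522 = 0*522 = 0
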